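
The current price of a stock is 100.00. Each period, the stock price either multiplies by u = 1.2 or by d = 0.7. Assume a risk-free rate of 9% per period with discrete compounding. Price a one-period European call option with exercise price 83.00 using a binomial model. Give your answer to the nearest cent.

Risk-neutral probability p = (1 + 0.09 − 0.7)/(1.2 − 0.7) = 0.3900/0.5000 = 0.7800
Terminal stock prices: S_u = 120, S_d = 70
Terminal payoffs (S − K): max(37, 0) = 37, max(-13, 0) = 0
Node 0 (S = 100): V_0 = 1/1.09·[0.7800·37.0000 + 0.2200·0.0000] = 26.4771

26.48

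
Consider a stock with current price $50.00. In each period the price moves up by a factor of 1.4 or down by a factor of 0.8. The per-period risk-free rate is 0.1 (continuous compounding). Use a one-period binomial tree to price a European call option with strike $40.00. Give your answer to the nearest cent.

Risk-neutral probability p = (e^0.1 − 0.8)/(1.4 − 0.8) = 0.3052/0.6000 = 0.5086
Terminal stock prices: S_u = 70, S_d = 40
Terminal payoffs (S − K): max(30, 0) = 30, max(0, 0) = 0
Node 0 (S = 50): V_0 = e^(−0.1)·[0.5086·30.0000 + 0.4914·0.0000] = 13.8065

$13.81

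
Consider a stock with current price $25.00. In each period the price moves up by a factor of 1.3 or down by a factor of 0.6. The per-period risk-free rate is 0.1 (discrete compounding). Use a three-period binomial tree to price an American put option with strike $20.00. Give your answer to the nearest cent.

$1.66

Risk-neutral probability p = (1 + 0.1 − 0.6)/(1.3 − 0.6) = 0.5000/0.7000 = 0.7143
Terminal stock prices: S_uuu = 54.93, S_uud = 25.35, S_udd = 11.7, S_ddd = 5.4
Terminal payoffs (K − S): max(-34.93, 0) = 0, max(-5.35, 0) = 0, max(8.3, 0) = 8.3, max(14.6, 0) = 14.6
Node uu (S = 42.25): continuation = 1/1.1·[0.7143·0.0000 + 0.2857·0.0000] = 0.0000; exercise value = 0.0000 ≤ continuation, so V_uu = 0.0000
Node ud (S = 19.5): continuation = 1/1.1·[0.7143·0.0000 + 0.2857·8.3000] = 2.1558; exercise value = 0.5000 ≤ continuation, so V_ud = 2.1558
Node dd (S = 9): continuation = 1/1.1·[0.7143·8.3000 + 0.2857·14.6000] = 9.1818; exercise value = 11.0000 > continuation, so V_dd = 11.0000 (exercise)
Node u (S = 32.5): continuation = 1/1.1·[0.7143·0.0000 + 0.2857·2.1558] = 0.5600; exercise value = 0.0000 ≤ continuation, so V_u = 0.5600
Node d (S = 15): continuation = 1/1.1·[0.7143·2.1558 + 0.2857·11.0000] = 4.2570; exercise value = 5.0000 > continuation, so V_d = 5.0000 (exercise)
Node 0 (S = 25): continuation = 1/1.1·[0.7143·0.5600 + 0.2857·5.0000] = 1.6623; exercise value = 0.0000 ≤ continuation, so V_0 = 1.6623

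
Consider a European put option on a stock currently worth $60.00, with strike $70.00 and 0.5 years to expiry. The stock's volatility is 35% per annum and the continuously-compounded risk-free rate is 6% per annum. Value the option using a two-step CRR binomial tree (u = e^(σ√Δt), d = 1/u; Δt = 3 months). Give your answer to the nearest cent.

CRR parameters: u = e^(σ√Δt) = e^(0.35·√0.25) = 1.1912, d = 1/u = 0.8395
Per-period rate: rΔt = 0.06·0.25 = 0.015, so R = e^0.015 = 1.0151
Risk-neutral probability p = (e^0.015 − 0.8395)/(1.1912 − 0.8395) = 0.1757/0.3518 = 0.4993
Terminal stock prices: S_uu = 85.14, S_ud = 60, S_dd = 42.28
Terminal payoffs (K − S): max(-15.14, 0) = 0, max(10, 0) = 10, max(27.72, 0) = 27.72
Node u (S = 71.47): V_u = e^(−0.015)·[0.4993·0.0000 + 0.5007·10.0000] = 4.9322
Node d (S = 50.37): V_d = e^(−0.015)·[0.4993·10.0000 + 0.5007·27.7187] = 18.5904
Node 0 (S = 60): V_0 = e^(−0.015)·[0.4993·4.9322 + 0.5007·18.5904] = 11.5953

$11.60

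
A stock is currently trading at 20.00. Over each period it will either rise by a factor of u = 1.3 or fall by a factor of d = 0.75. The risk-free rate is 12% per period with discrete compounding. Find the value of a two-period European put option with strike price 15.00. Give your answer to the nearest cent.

0.32

Risk-neutral probability p = (1 + 0.12 − 0.75)/(1.3 − 0.75) = 0.3700/0.5500 = 0.6727
Terminal stock prices: S_uu = 33.8, S_ud = 19.5, S_dd = 11.25
Terminal payoffs (K − S): max(-18.8, 0) = 0, max(-4.5, 0) = 0, max(3.75, 0) = 3.75
Node u (S = 26): V_u = 1/1.12·[0.6727·0.0000 + 0.3273·0.0000] = 0.0000
Node d (S = 15): V_d = 1/1.12·[0.6727·0.0000 + 0.3273·3.7500] = 1.0958
Node 0 (S = 20): V_0 = 1/1.12·[0.6727·0.0000 + 0.3273·1.0958] = 0.3202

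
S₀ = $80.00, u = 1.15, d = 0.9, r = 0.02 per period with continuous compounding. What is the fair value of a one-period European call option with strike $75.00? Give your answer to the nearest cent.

$8.01

Risk-neutral probability p = (e^0.02 − 0.9)/(1.15 − 0.9) = 0.1202/0.2500 = 0.4808
Terminal stock prices: S_u = 92, S_d = 72
Terminal payoffs (S − K): max(17, 0) = 17, max(-3, 0) = 0
Node 0 (S = 80): V_0 = e^(−0.02)·[0.4808·17.0000 + 0.5192·0.0000] = 8.0118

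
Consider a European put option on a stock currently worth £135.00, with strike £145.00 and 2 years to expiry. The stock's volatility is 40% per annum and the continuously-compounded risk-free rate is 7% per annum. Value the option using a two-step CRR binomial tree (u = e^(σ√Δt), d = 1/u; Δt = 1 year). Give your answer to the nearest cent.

£23.45

CRR parameters: u = e^(σ√Δt) = e^(0.4·√1) = 1.4918, d = 1/u = 0.6703
Per-period rate: rΔt = 0.07·1 = 0.07, so R = e^0.07 = 1.0725
Risk-neutral probability p = (e^0.07 − 0.6703)/(1.4918 − 0.6703) = 0.4022/0.8215 = 0.4896
Terminal stock prices: S_uu = 300.4, S_ud = 135, S_dd = 60.66
Terminal payoffs (K − S): max(-155.4, 0) = 0, max(10, 0) = 10, max(84.34, 0) = 84.34
Node u (S = 201.4): V_u = e^(−0.07)·[0.4896·0.0000 + 0.5104·10.0000] = 4.7592
Node d (S = 90.49): V_d = e^(−0.07)·[0.4896·10.0000 + 0.5104·84.3406] = 44.7039
Node 0 (S = 135): V_0 = e^(−0.07)·[0.4896·4.7592 + 0.5104·44.7039] = 23.4478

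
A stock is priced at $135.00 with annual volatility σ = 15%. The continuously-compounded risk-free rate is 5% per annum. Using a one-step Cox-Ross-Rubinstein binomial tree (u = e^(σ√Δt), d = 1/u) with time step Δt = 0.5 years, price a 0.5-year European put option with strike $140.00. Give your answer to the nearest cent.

CRR parameters: u = e^(σ√Δt) = e^(0.15·√0.5) = 1.1119, d = 1/u = 0.8994
Per-period rate: rΔt = 0.05·0.5 = 0.025, so R = e^0.025 = 1.0253
Risk-neutral probability p = (e^0.025 − 0.8994)/(1.1119 − 0.8994) = 0.1259/0.2125 = 0.5926
Terminal stock prices: S_u = 150.1, S_d = 121.4
Terminal payoffs (K − S): max(-10.11, 0) = 0, max(18.59, 0) = 18.59
Node 0 (S = 135): V_0 = e^(−0.025)·[0.5926·0.0000 + 0.4074·18.5857] = 7.3845

$7.38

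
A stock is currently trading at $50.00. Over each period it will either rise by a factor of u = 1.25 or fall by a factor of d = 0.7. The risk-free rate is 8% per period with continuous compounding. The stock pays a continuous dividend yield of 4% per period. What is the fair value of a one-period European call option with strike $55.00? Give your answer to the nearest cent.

$4.29

Per-period risk-free factor R = e^0.08 = 1.0833; dividend-adjusted growth = e^(0.08−0.04) = 1.0408.
Risk-neutral probability p = (1.0408 − 0.7)/(1.25 − 0.7) = 0.3408/0.5500 = 0.6197
Terminal stock prices: S_u = 62.5, S_d = 35
Terminal payoffs (S − K): max(7.5, 0) = 7.5, max(-20, 0) = 0
Node 0 (S = 50): V_0 = e^(−0.08)·[0.6197·7.5000 + 0.3803·0.0000] = 4.2901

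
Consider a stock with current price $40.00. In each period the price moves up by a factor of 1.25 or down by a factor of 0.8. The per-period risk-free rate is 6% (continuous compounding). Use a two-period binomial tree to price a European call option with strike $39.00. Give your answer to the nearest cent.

Risk-neutral probability p = (e^0.06 − 0.8)/(1.25 − 0.8) = 0.2618/0.4500 = 0.5819
Terminal stock prices: S_uu = 62.5, S_ud = 40, S_dd = 25.6
Terminal payoffs (S − K): max(23.5, 0) = 23.5, max(1, 0) = 1, max(-13.4, 0) = 0
Node u (S = 50): V_u = e^(−0.06)·[0.5819·23.5000 + 0.4181·1.0000] = 13.2712
Node d (S = 32): V_d = e^(−0.06)·[0.5819·1.0000 + 0.4181·0.0000] = 0.5480
Node 0 (S = 40): V_0 = e^(−0.06)·[0.5819·13.2712 + 0.4181·0.5480] = 7.4881

$7.49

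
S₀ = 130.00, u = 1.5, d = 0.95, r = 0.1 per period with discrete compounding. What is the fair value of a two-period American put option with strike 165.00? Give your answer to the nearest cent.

Risk-neutral probability p = (1 + 0.1 − 0.95)/(1.5 − 0.95) = 0.1500/0.5500 = 0.2727
Terminal stock prices: S_uu = 292.5, S_ud = 185.2, S_dd = 117.3
Terminal payoffs (K − S): max(-127.5, 0) = 0, max(-20.25, 0) = 0, max(47.67, 0) = 47.67
Node u (S = 195): continuation = 1/1.1·[0.2727·0.0000 + 0.7273·0.0000] = 0.0000; exercise value = 0.0000 ≤ continuation, so V_u = 0.0000
Node d (S = 123.5): continuation = 1/1.1·[0.2727·0.0000 + 0.7273·47.6750] = 31.5207; exercise value = 41.5000 > continuation, so V_d = 41.5000 (exercise)
Node 0 (S = 130): continuation = 1/1.1·[0.2727·0.0000 + 0.7273·41.5000] = 27.4380; exercise value = 35.0000 > continuation, so V_0 = 35.0000 (exercise)

35.00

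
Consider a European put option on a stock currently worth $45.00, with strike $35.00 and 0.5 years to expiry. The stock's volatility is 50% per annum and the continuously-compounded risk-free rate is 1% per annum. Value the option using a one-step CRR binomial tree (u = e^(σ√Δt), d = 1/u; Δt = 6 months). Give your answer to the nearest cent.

CRR parameters: u = e^(σ√Δt) = e^(0.5·√0.5) = 1.4241, d = 1/u = 0.7022
Per-period rate: rΔt = 0.01·0.5 = 0.005, so R = e^0.005 = 1.0050
Risk-neutral probability p = (e^0.005 − 0.7022)/(1.4241 − 0.7022) = 0.3028/0.7219 = 0.4195
Terminal stock prices: S_u = 64.09, S_d = 31.6
Terminal payoffs (K − S): max(-29.09, 0) = 0, max(3.402, 0) = 3.402
Node 0 (S = 45): V_0 = e^(−0.005)·[0.4195·0.0000 + 0.5805·3.4015] = 1.9649

$1.96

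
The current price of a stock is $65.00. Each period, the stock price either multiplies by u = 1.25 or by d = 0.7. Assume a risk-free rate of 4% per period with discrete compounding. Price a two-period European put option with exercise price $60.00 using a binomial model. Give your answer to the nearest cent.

$5.16

Risk-neutral probability p = (1 + 0.04 − 0.7)/(1.25 − 0.7) = 0.3400/0.5500 = 0.6182
Terminal stock prices: S_uu = 101.6, S_ud = 56.87, S_dd = 31.85
Terminal payoffs (K − S): max(-41.56, 0) = 0, max(3.125, 0) = 3.125, max(28.15, 0) = 28.15
Node u (S = 81.25): V_u = 1/1.04·[0.6182·0.0000 + 0.3818·3.1250] = 1.1473
Node d (S = 45.5): V_d = 1/1.04·[0.6182·3.1250 + 0.3818·28.1500] = 12.1923
Node 0 (S = 65): V_0 = 1/1.04·[0.6182·1.1473 + 0.3818·12.1923] = 5.1582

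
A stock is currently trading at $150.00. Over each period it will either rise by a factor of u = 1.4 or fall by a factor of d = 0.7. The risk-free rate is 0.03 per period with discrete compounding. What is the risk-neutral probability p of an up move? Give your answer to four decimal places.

p = 0.4714

Risk-neutral probability p = (1 + 0.03 − 0.7)/(1.4 − 0.7) = 0.3300/0.7000 = 0.4714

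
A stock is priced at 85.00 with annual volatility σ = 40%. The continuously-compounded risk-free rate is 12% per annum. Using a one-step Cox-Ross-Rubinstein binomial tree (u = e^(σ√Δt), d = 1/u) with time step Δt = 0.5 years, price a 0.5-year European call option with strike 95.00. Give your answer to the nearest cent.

9.01

CRR parameters: u = e^(σ√Δt) = e^(0.4·√0.5) = 1.3269, d = 1/u = 0.7536
Per-period rate: rΔt = 0.12·0.5 = 0.06, so R = e^0.06 = 1.0618
Risk-neutral probability p = (e^0.06 − 0.7536)/(1.3269 − 0.7536) = 0.3082/0.5733 = 0.5376
Terminal stock prices: S_u = 112.8, S_d = 64.06
Terminal payoffs (S − K): max(17.79, 0) = 17.79, max(-30.94, 0) = 0
Node 0 (S = 85): V_0 = e^(−0.06)·[0.5376·17.7862 + 0.4624·0.0000] = 9.0054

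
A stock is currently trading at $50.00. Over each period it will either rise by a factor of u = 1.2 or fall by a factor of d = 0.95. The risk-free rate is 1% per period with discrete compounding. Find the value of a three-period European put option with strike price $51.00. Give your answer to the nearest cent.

Risk-neutral probability p = (1 + 0.01 − 0.95)/(1.2 − 0.95) = 0.0600/0.2500 = 0.2400
Terminal stock prices: S_uuu = 86.4, S_uud = 68.4, S_udd = 54.15, S_ddd = 42.87
Terminal payoffs (K − S): max(-35.4, 0) = 0, max(-17.4, 0) = 0, max(-3.15, 0) = 0, max(8.131, 0) = 8.131
Node uu (S = 72): V_uu = 1/1.01·[0.2400·0.0000 + 0.7600·0.0000] = 0.0000
Node ud (S = 57): V_ud = 1/1.01·[0.2400·0.0000 + 0.7600·0.0000] = 0.0000
Node dd (S = 45.12): V_dd = 1/1.01·[0.2400·0.0000 + 0.7600·8.1313] = 6.1186
Node u (S = 60): V_u = 1/1.01·[0.2400·0.0000 + 0.7600·0.0000] = 0.0000
Node d (S = 47.5): V_d = 1/1.01·[0.2400·0.0000 + 0.7600·6.1186] = 4.6041
Node 0 (S = 50): V_0 = 1/1.01·[0.2400·0.0000 + 0.7600·4.6041] = 3.4644

$3.46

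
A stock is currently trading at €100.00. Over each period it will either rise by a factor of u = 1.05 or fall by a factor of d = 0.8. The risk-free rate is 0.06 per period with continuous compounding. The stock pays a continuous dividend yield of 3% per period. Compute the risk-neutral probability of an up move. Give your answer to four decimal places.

Per-period risk-free factor R = e^0.06 = 1.0618; dividend-adjusted growth = e^(0.06−0.03) = 1.0305.
Risk-neutral probability p = (1.0305 − 0.8)/(1.05 − 0.8) = 0.2305/0.2500 = 0.9218

p = 0.9218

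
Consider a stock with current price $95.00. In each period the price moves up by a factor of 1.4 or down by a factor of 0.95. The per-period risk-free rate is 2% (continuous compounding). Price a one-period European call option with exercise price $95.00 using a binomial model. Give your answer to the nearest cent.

Risk-neutral probability p = (e^0.02 − 0.95)/(1.4 − 0.95) = 0.0702/0.4500 = 0.1560
Terminal stock prices: S_u = 133, S_d = 90.25
Terminal payoffs (S − K): max(38, 0) = 38, max(-4.75, 0) = 0
Node 0 (S = 95): V_0 = e^(−0.02)·[0.1560·38.0000 + 0.8440·0.0000] = 5.8107

$5.81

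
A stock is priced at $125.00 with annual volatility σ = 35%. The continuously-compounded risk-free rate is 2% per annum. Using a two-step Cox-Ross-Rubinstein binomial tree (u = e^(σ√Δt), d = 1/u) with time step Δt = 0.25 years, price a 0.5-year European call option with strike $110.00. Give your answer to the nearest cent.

$22.17

CRR parameters: u = e^(σ√Δt) = e^(0.35·√0.25) = 1.1912, d = 1/u = 0.8395
Per-period rate: rΔt = 0.02·0.25 = 0.005, so R = e^0.005 = 1.0050
Risk-neutral probability p = (e^0.005 − 0.8395)/(1.1912 − 0.8395) = 0.1656/0.3518 = 0.4706
Terminal stock prices: S_uu = 177.4, S_ud = 125, S_dd = 88.09
Terminal payoffs (S − K): max(67.38, 0) = 67.38, max(15, 0) = 15, max(-21.91, 0) = 0
Node u (S = 148.9): V_u = e^(−0.005)·[0.4706·67.3834 + 0.5294·15.0000] = 39.4544
Node d (S = 104.9): V_d = e^(−0.005)·[0.4706·15.0000 + 0.5294·0.0000] = 7.0239
Node 0 (S = 125): V_0 = e^(−0.005)·[0.4706·39.4544 + 0.5294·7.0239] = 22.1749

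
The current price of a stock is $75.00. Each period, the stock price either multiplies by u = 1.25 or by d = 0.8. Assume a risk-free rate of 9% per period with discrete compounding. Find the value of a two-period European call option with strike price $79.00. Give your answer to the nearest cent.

Risk-neutral probability p = (1 + 0.09 − 0.8)/(1.25 − 0.8) = 0.2900/0.4500 = 0.6444
Terminal stock prices: S_uu = 117.2, S_ud = 75, S_dd = 48
Terminal payoffs (S − K): max(38.19, 0) = 38.19, max(-4, 0) = 0, max(-31, 0) = 0
Node u (S = 93.75): V_u = 1/1.09·[0.6444·38.1875 + 0.3556·0.0000] = 22.5777
Node d (S = 60): V_d = 1/1.09·[0.6444·0.0000 + 0.3556·0.0000] = 0.0000
Node 0 (S = 75): V_0 = 1/1.09·[0.6444·22.5777 + 0.3556·0.0000] = 13.3487

$13.35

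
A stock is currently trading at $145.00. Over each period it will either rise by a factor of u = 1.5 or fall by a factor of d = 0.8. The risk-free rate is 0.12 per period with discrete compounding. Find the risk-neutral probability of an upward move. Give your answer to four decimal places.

Risk-neutral probability p = (1 + 0.12 − 0.8)/(1.5 − 0.8) = 0.3200/0.7000 = 0.4571

p = 0.4571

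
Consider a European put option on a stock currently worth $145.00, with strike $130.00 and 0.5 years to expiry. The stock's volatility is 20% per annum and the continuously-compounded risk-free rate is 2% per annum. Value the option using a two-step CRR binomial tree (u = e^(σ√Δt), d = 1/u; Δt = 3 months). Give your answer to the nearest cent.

$2.79

CRR parameters: u = e^(σ√Δt) = e^(0.2·√0.25) = 1.1052, d = 1/u = 0.9048
Per-period rate: rΔt = 0.02·0.25 = 0.005, so R = e^0.005 = 1.0050
Risk-neutral probability p = (e^0.005 − 0.9048)/(1.1052 − 0.9048) = 0.1002/0.2003 = 0.5000
Terminal stock prices: S_uu = 177.1, S_ud = 145, S_dd = 118.7
Terminal payoffs (K − S): max(-47.1, 0) = 0, max(-15, 0) = 0, max(11.28, 0) = 11.28
Node u (S = 160.2): V_u = e^(−0.005)·[0.5000·0.0000 + 0.5000·0.0000] = 0.0000
Node d (S = 131.2): V_d = e^(−0.005)·[0.5000·0.0000 + 0.5000·11.2840] = 5.6134
Node 0 (S = 145): V_0 = e^(−0.005)·[0.5000·0.0000 + 0.5000·5.6134] = 2.7925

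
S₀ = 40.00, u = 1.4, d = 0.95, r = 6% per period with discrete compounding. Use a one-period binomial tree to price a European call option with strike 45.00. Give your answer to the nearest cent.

Risk-neutral probability p = (1 + 0.06 − 0.95)/(1.4 − 0.95) = 0.1100/0.4500 = 0.2444
Terminal stock prices: S_u = 56, S_d = 38
Terminal payoffs (S − K): max(11, 0) = 11, max(-7, 0) = 0
Node 0 (S = 40): V_0 = 1/1.06·[0.2444·11.0000 + 0.7556·0.0000] = 2.5367

2.54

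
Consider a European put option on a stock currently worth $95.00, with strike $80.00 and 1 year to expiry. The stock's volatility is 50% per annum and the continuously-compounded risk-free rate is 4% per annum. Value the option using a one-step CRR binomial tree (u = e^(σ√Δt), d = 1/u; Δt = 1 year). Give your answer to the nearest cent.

CRR parameters: u = e^(σ√Δt) = e^(0.5·√1) = 1.6487, d = 1/u = 0.6065
Per-period rate: rΔt = 0.04·1 = 0.04, so R = e^0.04 = 1.0408
Risk-neutral probability p = (e^0.04 − 0.6065)/(1.6487 − 0.6065) = 0.4343/1.0422 = 0.4167
Terminal stock prices: S_u = 156.6, S_d = 57.62
Terminal payoffs (K − S): max(-76.63, 0) = 0, max(22.38, 0) = 22.38
Node 0 (S = 95): V_0 = e^(−0.04)·[0.4167·0.0000 + 0.5833·22.3796] = 12.5422

$12.54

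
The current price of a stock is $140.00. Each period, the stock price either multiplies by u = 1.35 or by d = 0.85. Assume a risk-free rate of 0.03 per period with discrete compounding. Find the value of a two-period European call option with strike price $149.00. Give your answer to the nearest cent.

$18.03

Risk-neutral probability p = (1 + 0.03 − 0.85)/(1.35 − 0.85) = 0.1800/0.5000 = 0.3600
Terminal stock prices: S_uu = 255.2, S_ud = 160.7, S_dd = 101.1
Terminal payoffs (S − K): max(106.2, 0) = 106.2, max(11.65, 0) = 11.65, max(-47.85, 0) = 0
Node u (S = 189): V_u = 1/1.03·[0.3600·106.1500 + 0.6400·11.6500] = 44.3398
Node d (S = 119): V_d = 1/1.03·[0.3600·11.6500 + 0.6400·0.0000] = 4.0718
Node 0 (S = 140): V_0 = 1/1.03·[0.3600·44.3398 + 0.6400·4.0718] = 18.0275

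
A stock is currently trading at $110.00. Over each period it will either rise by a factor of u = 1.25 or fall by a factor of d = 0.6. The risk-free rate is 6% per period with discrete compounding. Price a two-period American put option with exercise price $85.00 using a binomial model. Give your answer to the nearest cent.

$5.70

Risk-neutral probability p = (1 + 0.06 − 0.6)/(1.25 − 0.6) = 0.4600/0.6500 = 0.7077
Terminal stock prices: S_uu = 171.9, S_ud = 82.5, S_dd = 39.6
Terminal payoffs (K − S): max(-86.88, 0) = 0, max(2.5, 0) = 2.5, max(45.4, 0) = 45.4
Node u (S = 137.5): continuation = 1/1.06·[0.7077·0.0000 + 0.2923·2.5000] = 0.6894; exercise value = 0.0000 ≤ continuation, so V_u = 0.6894
Node d (S = 66): continuation = 1/1.06·[0.7077·2.5000 + 0.2923·45.4000] = 14.1887; exercise value = 19.0000 > continuation, so V_d = 19.0000 (exercise)
Node 0 (S = 110): continuation = 1/1.06·[0.7077·0.6894 + 0.2923·19.0000] = 5.6997; exercise value = 0.0000 ≤ continuation, so V_0 = 5.6997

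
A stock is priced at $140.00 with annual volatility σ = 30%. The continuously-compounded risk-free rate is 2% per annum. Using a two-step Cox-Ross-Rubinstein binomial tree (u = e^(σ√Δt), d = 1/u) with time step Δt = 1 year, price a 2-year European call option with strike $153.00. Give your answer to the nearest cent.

CRR parameters: u = e^(σ√Δt) = e^(0.3·√1) = 1.3499, d = 1/u = 0.7408
Per-period rate: rΔt = 0.02·1 = 0.02, so R = e^0.02 = 1.0202
Risk-neutral probability p = (e^0.02 − 0.7408)/(1.3499 − 0.7408) = 0.2794/0.6090 = 0.4587
Terminal stock prices: S_uu = 255.1, S_ud = 140, S_dd = 76.83
Terminal payoffs (S − K): max(102.1, 0) = 102.1, max(-13, 0) = 0, max(-76.17, 0) = 0
Node u (S = 189): V_u = e^(−0.02)·[0.4587·102.0966 + 0.5413·0.0000] = 45.9071
Node d (S = 103.7): V_d = e^(−0.02)·[0.4587·0.0000 + 0.5413·0.0000] = 0.0000
Node 0 (S = 140): V_0 = e^(−0.02)·[0.4587·45.9071 + 0.5413·0.0000] = 20.6418

$20.64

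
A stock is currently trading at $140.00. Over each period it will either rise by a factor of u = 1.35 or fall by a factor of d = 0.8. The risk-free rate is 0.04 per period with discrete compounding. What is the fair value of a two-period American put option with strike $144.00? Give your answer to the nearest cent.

$17.34

Risk-neutral probability p = (1 + 0.04 − 0.8)/(1.35 − 0.8) = 0.2400/0.5500 = 0.4364
Terminal stock prices: S_uu = 255.2, S_ud = 151.2, S_dd = 89.6
Terminal payoffs (K − S): max(-111.2, 0) = 0, max(-7.2, 0) = 0, max(54.4, 0) = 54.4
Node u (S = 189): continuation = 1/1.04·[0.4364·0.0000 + 0.5636·0.0000] = 0.0000; exercise value = 0.0000 ≤ continuation, so V_u = 0.0000
Node d (S = 112): continuation = 1/1.04·[0.4364·0.0000 + 0.5636·54.4000] = 29.4825; exercise value = 32.0000 > continuation, so V_d = 32.0000 (exercise)
Node 0 (S = 140): continuation = 1/1.04·[0.4364·0.0000 + 0.5636·32.0000] = 17.3427; exercise value = 4.0000 ≤ continuation, so V_0 = 17.3427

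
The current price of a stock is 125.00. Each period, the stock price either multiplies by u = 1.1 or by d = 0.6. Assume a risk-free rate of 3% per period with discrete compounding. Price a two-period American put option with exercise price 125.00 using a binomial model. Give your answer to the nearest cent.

11.62

Risk-neutral probability p = (1 + 0.03 − 0.6)/(1.1 − 0.6) = 0.4300/0.5000 = 0.8600
Terminal stock prices: S_uu = 151.3, S_ud = 82.5, S_dd = 45
Terminal payoffs (K − S): max(-26.25, 0) = 0, max(42.5, 0) = 42.5, max(80, 0) = 80
Node u (S = 137.5): continuation = 1/1.03·[0.8600·0.0000 + 0.1400·42.5000] = 5.7767; exercise value = 0.0000 ≤ continuation, so V_u = 5.7767
Node d (S = 75): continuation = 1/1.03·[0.8600·42.5000 + 0.1400·80.0000] = 46.3592; exercise value = 50.0000 > continuation, so V_d = 50.0000 (exercise)
Node 0 (S = 125): continuation = 1/1.03·[0.8600·5.7767 + 0.1400·50.0000] = 11.6194; exercise value = 0.0000 ≤ continuation, so V_0 = 11.6194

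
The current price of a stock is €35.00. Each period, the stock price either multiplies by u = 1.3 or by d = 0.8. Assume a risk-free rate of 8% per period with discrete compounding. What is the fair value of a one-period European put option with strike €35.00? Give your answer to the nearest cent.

Risk-neutral probability p = (1 + 0.08 − 0.8)/(1.3 − 0.8) = 0.2800/0.5000 = 0.5600
Terminal stock prices: S_u = 45.5, S_d = 28
Terminal payoffs (K − S): max(-10.5, 0) = 0, max(7, 0) = 7
Node 0 (S = 35): V_0 = 1/1.08·[0.5600·0.0000 + 0.4400·7.0000] = 2.8519

€2.85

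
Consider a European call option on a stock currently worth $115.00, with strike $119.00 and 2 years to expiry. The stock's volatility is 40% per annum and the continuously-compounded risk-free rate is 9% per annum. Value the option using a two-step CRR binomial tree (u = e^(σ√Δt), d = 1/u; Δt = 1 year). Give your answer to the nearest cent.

$30.45

CRR parameters: u = e^(σ√Δt) = e^(0.4·√1) = 1.4918, d = 1/u = 0.6703
Per-period rate: rΔt = 0.09·1 = 0.09, so R = e^0.09 = 1.0942
Risk-neutral probability p = (e^0.09 − 0.6703)/(1.4918 − 0.6703) = 0.4239/0.8215 = 0.5159
Terminal stock prices: S_uu = 255.9, S_ud = 115, S_dd = 51.67
Terminal payoffs (S − K): max(136.9, 0) = 136.9, max(-4, 0) = 0, max(-67.33, 0) = 0
Node u (S = 171.6): V_u = e^(−0.09)·[0.5159·136.9372 + 0.4841·0.0000] = 64.5716
Node d (S = 77.09): V_d = e^(−0.09)·[0.5159·0.0000 + 0.4841·0.0000] = 0.0000
Node 0 (S = 115): V_0 = e^(−0.09)·[0.5159·64.5716 + 0.4841·0.0000] = 30.4482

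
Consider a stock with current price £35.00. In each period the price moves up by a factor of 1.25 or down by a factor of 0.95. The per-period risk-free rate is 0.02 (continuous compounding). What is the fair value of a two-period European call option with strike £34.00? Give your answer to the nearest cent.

Risk-neutral probability p = (e^0.02 − 0.95)/(1.25 − 0.95) = 0.0702/0.3000 = 0.2340
Terminal stock prices: S_uu = 54.69, S_ud = 41.56, S_dd = 31.59
Terminal payoffs (S − K): max(20.69, 0) = 20.69, max(7.562, 0) = 7.562, max(-2.413, 0) = 0
Node u (S = 43.75): V_u = e^(−0.02)·[0.2340·20.6875 + 0.7660·7.5625] = 10.4232
Node d (S = 33.25): V_d = e^(−0.02)·[0.2340·7.5625 + 0.7660·0.0000] = 1.7346
Node 0 (S = 35): V_0 = e^(−0.02)·[0.2340·10.4232 + 0.7660·1.7346] = 3.6932

£3.69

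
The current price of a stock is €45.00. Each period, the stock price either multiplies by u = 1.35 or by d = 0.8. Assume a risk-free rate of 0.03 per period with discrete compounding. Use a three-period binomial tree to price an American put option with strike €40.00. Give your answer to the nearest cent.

€3.86

Risk-neutral probability p = (1 + 0.03 − 0.8)/(1.35 − 0.8) = 0.2300/0.5500 = 0.4182
Terminal stock prices: S_uuu = 110.7, S_uud = 65.61, S_udd = 38.88, S_ddd = 23.04
Terminal payoffs (K − S): max(-70.72, 0) = 0, max(-25.61, 0) = 0, max(1.12, 0) = 1.12, max(16.96, 0) = 16.96
Node uu (S = 82.01): continuation = 1/1.03·[0.4182·0.0000 + 0.5818·0.0000] = 0.0000; exercise value = 0.0000 ≤ continuation, so V_uu = 0.0000
Node ud (S = 48.6): continuation = 1/1.03·[0.4182·0.0000 + 0.5818·1.1200] = 0.6327; exercise value = 0.0000 ≤ continuation, so V_ud = 0.6327
Node dd (S = 28.8): continuation = 1/1.03·[0.4182·1.1200 + 0.5818·16.9600] = 10.0350; exercise value = 11.2000 > continuation, so V_dd = 11.2000 (exercise)
Node u (S = 60.75): continuation = 1/1.03·[0.4182·0.0000 + 0.5818·0.6327] = 0.3574; exercise value = 0.0000 ≤ continuation, so V_u = 0.3574
Node d (S = 36): continuation = 1/1.03·[0.4182·0.6327 + 0.5818·11.2000] = 6.5834; exercise value = 4.0000 ≤ continuation, so V_d = 6.5834
Node 0 (S = 45): continuation = 1/1.03·[0.4182·0.3574 + 0.5818·6.5834] = 3.8639; exercise value = 0.0000 ≤ continuation, so V_0 = 3.8639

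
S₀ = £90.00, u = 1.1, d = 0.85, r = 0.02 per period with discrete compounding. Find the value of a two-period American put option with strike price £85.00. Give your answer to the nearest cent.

£2.84

Risk-neutral probability p = (1 + 0.02 − 0.85)/(1.1 − 0.85) = 0.1700/0.2500 = 0.6800
Terminal stock prices: S_uu = 108.9, S_ud = 84.15, S_dd = 65.02
Terminal payoffs (K − S): max(-23.9, 0) = 0, max(0.85, 0) = 0.85, max(19.98, 0) = 19.98
Node u (S = 99): continuation = 1/1.02·[0.6800·0.0000 + 0.3200·0.8500] = 0.2667; exercise value = 0.0000 ≤ continuation, so V_u = 0.2667
Node d (S = 76.5): continuation = 1/1.02·[0.6800·0.8500 + 0.3200·19.9750] = 6.8333; exercise value = 8.5000 > continuation, so V_d = 8.5000 (exercise)
Node 0 (S = 90): continuation = 1/1.02·[0.6800·0.2667 + 0.3200·8.5000] = 2.8444; exercise value = 0.0000 ≤ continuation, so V_0 = 2.8444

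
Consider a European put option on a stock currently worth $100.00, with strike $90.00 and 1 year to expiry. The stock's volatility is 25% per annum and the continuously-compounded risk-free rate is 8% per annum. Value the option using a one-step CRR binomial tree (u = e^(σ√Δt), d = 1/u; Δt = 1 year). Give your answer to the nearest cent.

CRR parameters: u = e^(σ√Δt) = e^(0.25·√1) = 1.2840, d = 1/u = 0.7788
Per-period rate: rΔt = 0.08·1 = 0.08, so R = e^0.08 = 1.0833
Risk-neutral probability p = (e^0.08 − 0.7788)/(1.2840 − 0.7788) = 0.3045/0.5052 = 0.6027
Terminal stock prices: S_u = 128.4, S_d = 77.88
Terminal payoffs (K − S): max(-38.4, 0) = 0, max(12.12, 0) = 12.12
Node 0 (S = 100): V_0 = e^(−0.08)·[0.6027·0.0000 + 0.3973·12.1199] = 4.4453

$4.45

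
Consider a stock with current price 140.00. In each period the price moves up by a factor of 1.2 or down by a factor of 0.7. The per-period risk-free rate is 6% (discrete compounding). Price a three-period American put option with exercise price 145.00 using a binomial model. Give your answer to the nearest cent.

17.80

Risk-neutral probability p = (1 + 0.06 − 0.7)/(1.2 − 0.7) = 0.3600/0.5000 = 0.7200
Terminal stock prices: S_uuu = 241.9, S_uud = 141.1, S_udd = 82.32, S_ddd = 48.02
Terminal payoffs (K − S): max(-96.92, 0) = 0, max(3.88, 0) = 3.88, max(62.68, 0) = 62.68, max(96.98, 0) = 96.98
Node uu (S = 201.6): continuation = 1/1.06·[0.7200·0.0000 + 0.2800·3.8800] = 1.0249; exercise value = 0.0000 ≤ continuation, so V_uu = 1.0249
Node ud (S = 117.6): continuation = 1/1.06·[0.7200·3.8800 + 0.2800·62.6800] = 19.1925; exercise value = 27.4000 > continuation, so V_ud = 27.4000 (exercise)
Node dd (S = 68.6): continuation = 1/1.06·[0.7200·62.6800 + 0.2800·96.9800] = 68.1925; exercise value = 76.4000 > continuation, so V_dd = 76.4000 (exercise)
Node u (S = 168): continuation = 1/1.06·[0.7200·1.0249 + 0.2800·27.4000] = 7.9339; exercise value = 0.0000 ≤ continuation, so V_u = 7.9339
Node d (S = 98): continuation = 1/1.06·[0.7200·27.4000 + 0.2800·76.4000] = 38.7925; exercise value = 47.0000 > continuation, so V_d = 47.0000 (exercise)
Node 0 (S = 140): continuation = 1/1.06·[0.7200·7.9339 + 0.2800·47.0000] = 17.8042; exercise value = 5.0000 ≤ continuation, so V_0 = 17.8042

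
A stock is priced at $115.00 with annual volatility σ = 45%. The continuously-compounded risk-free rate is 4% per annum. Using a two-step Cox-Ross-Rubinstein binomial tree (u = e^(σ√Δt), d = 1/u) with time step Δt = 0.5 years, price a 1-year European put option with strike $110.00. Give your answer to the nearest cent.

CRR parameters: u = e^(σ√Δt) = e^(0.45·√0.5) = 1.3746, d = 1/u = 0.7275
Per-period rate: rΔt = 0.04·0.5 = 0.02, so R = e^0.02 = 1.0202
Risk-neutral probability p = (e^0.02 − 0.7275)/(1.3746 − 0.7275) = 0.2927/0.6472 = 0.4523
Terminal stock prices: S_uu = 217.3, S_ud = 115, S_dd = 60.86
Terminal payoffs (K − S): max(-107.3, 0) = 0, max(-5, 0) = 0, max(49.14, 0) = 49.14
Node u (S = 158.1): V_u = e^(−0.02)·[0.4523·0.0000 + 0.5477·0.0000] = 0.0000
Node d (S = 83.66): V_d = e^(−0.02)·[0.4523·0.0000 + 0.5477·49.1424] = 26.3810
Node 0 (S = 115): V_0 = e^(−0.02)·[0.4523·0.0000 + 0.5477·26.3810] = 14.1620

$14.16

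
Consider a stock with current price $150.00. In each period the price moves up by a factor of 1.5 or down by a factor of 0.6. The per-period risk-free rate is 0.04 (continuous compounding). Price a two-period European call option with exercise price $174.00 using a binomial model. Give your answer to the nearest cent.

$36.21

Risk-neutral probability p = (e^0.04 − 0.6)/(1.5 − 0.6) = 0.4408/0.9000 = 0.4898
Terminal stock prices: S_uu = 337.5, S_ud = 135, S_dd = 54
Terminal payoffs (S − K): max(163.5, 0) = 163.5, max(-39, 0) = 0, max(-120, 0) = 0
Node u (S = 225): V_u = e^(−0.04)·[0.4898·163.5000 + 0.5102·0.0000] = 76.9406
Node d (S = 90): V_d = e^(−0.04)·[0.4898·0.0000 + 0.5102·0.0000] = 0.0000
Node 0 (S = 150): V_0 = e^(−0.04)·[0.4898·76.9406 + 0.5102·0.0000] = 36.2071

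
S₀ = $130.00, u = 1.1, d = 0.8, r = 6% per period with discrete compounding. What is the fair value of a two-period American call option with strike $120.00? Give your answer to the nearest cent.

$24.93

Risk-neutral probability p = (1 + 0.06 − 0.8)/(1.1 − 0.8) = 0.2600/0.3000 = 0.8667
Terminal stock prices: S_uu = 157.3, S_ud = 114.4, S_dd = 83.2
Terminal payoffs (S − K): max(37.3, 0) = 37.3, max(-5.6, 0) = 0, max(-36.8, 0) = 0
Node u (S = 143): continuation = 1/1.06·[0.8667·37.3000 + 0.1333·0.0000] = 30.4969; exercise value = 23.0000 ≤ continuation, so V_u = 30.4969
Node d (S = 104): continuation = 1/1.06·[0.8667·0.0000 + 0.1333·0.0000] = 0.0000; exercise value = 0.0000 ≤ continuation, so V_d = 0.0000
Node 0 (S = 130): continuation = 1/1.06·[0.8667·30.4969 + 0.1333·0.0000] = 24.9345; exercise value = 10.0000 ≤ continuation, so V_0 = 24.9345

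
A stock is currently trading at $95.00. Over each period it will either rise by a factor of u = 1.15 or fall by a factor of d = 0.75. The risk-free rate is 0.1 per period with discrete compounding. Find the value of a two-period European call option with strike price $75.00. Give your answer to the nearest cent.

$33.29

Risk-neutral probability p = (1 + 0.1 − 0.75)/(1.15 − 0.75) = 0.3500/0.4000 = 0.8750
Terminal stock prices: S_uu = 125.6, S_ud = 81.94, S_dd = 53.44
Terminal payoffs (S − K): max(50.64, 0) = 50.64, max(6.937, 0) = 6.937, max(-21.56, 0) = 0
Node u (S = 109.2): V_u = 1/1.1·[0.8750·50.6375 + 0.1250·6.9375] = 41.0682
Node d (S = 71.25): V_d = 1/1.1·[0.8750·6.9375 + 0.1250·0.0000] = 5.5185
Node 0 (S = 95): V_0 = 1/1.1·[0.8750·41.0682 + 0.1250·5.5185] = 33.2950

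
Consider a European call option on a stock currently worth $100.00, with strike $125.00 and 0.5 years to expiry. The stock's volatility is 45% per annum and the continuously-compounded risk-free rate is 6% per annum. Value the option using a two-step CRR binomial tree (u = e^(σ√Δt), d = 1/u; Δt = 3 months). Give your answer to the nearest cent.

$7.04

CRR parameters: u = e^(σ√Δt) = e^(0.45·√0.25) = 1.2523, d = 1/u = 0.7985
Per-period rate: rΔt = 0.06·0.25 = 0.015, so R = e^0.015 = 1.0151
Risk-neutral probability p = (e^0.015 − 0.7985)/(1.2523 − 0.7985) = 0.2166/0.4538 = 0.4773
Terminal stock prices: S_uu = 156.8, S_ud = 100, S_dd = 63.76
Terminal payoffs (S − K): max(31.83, 0) = 31.83, max(-25, 0) = 0, max(-61.24, 0) = 0
Node u (S = 125.2): V_u = e^(−0.015)·[0.4773·31.8312 + 0.5227·0.0000] = 14.9665
Node d (S = 79.85): V_d = e^(−0.015)·[0.4773·0.0000 + 0.5227·0.0000] = 0.0000
Node 0 (S = 100): V_0 = e^(−0.015)·[0.4773·14.9665 + 0.5227·0.0000] = 7.0370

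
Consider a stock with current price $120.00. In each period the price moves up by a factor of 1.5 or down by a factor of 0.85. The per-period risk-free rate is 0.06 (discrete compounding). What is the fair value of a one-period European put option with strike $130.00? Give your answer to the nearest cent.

$17.88

Risk-neutral probability p = (1 + 0.06 − 0.85)/(1.5 − 0.85) = 0.2100/0.6500 = 0.3231
Terminal stock prices: S_u = 180, S_d = 102
Terminal payoffs (K − S): max(-50, 0) = 0, max(28, 0) = 28
Node 0 (S = 120): V_0 = 1/1.06·[0.3231·0.0000 + 0.6769·28.0000] = 17.8810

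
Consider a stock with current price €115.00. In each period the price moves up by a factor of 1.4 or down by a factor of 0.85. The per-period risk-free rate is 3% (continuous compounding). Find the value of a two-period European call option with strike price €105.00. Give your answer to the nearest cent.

€25.43

Risk-neutral probability p = (e^0.03 − 0.85)/(1.4 − 0.85) = 0.1805/0.5500 = 0.3281
Terminal stock prices: S_uu = 225.4, S_ud = 136.8, S_dd = 83.09
Terminal payoffs (S − K): max(120.4, 0) = 120.4, max(31.85, 0) = 31.85, max(-21.91, 0) = 0
Node u (S = 161): V_u = e^(−0.03)·[0.3281·120.4000 + 0.6719·31.8500] = 59.1032
Node d (S = 97.75): V_d = e^(−0.03)·[0.3281·31.8500 + 0.6719·0.0000] = 10.1411
Node 0 (S = 115): V_0 = e^(−0.03)·[0.3281·59.1032 + 0.6719·10.1411] = 25.4310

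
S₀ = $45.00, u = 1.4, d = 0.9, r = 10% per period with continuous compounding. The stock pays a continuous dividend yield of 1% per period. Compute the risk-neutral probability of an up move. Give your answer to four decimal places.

Per-period risk-free factor R = e^0.1 = 1.1052; dividend-adjusted growth = e^(0.1−0.01) = 1.0942.
Risk-neutral probability p = (1.0942 − 0.9)/(1.4 − 0.9) = 0.1942/0.5000 = 0.3883

p = 0.3883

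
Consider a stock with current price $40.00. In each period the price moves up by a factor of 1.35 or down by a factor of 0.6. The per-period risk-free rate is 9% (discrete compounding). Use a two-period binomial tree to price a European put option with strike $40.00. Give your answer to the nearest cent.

$5.49

Risk-neutral probability p = (1 + 0.09 − 0.6)/(1.35 − 0.6) = 0.4900/0.7500 = 0.6533
Terminal stock prices: S_uu = 72.9, S_ud = 32.4, S_dd = 14.4
Terminal payoffs (K − S): max(-32.9, 0) = 0, max(7.6, 0) = 7.6, max(25.6, 0) = 25.6
Node u (S = 54): V_u = 1/1.09·[0.6533·0.0000 + 0.3467·7.6000] = 2.4171
Node d (S = 24): V_d = 1/1.09·[0.6533·7.6000 + 0.3467·25.6000] = 12.6972
Node 0 (S = 40): V_0 = 1/1.09·[0.6533·2.4171 + 0.3467·12.6972] = 5.4871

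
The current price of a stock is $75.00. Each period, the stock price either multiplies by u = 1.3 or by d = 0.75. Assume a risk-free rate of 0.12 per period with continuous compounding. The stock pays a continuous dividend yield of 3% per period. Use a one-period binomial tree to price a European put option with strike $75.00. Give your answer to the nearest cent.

$6.22

Per-period risk-free factor R = e^0.12 = 1.1275; dividend-adjusted growth = e^(0.12−0.03) = 1.0942.
Risk-neutral probability p = (1.0942 − 0.75)/(1.3 − 0.75) = 0.3442/0.5500 = 0.6258
Terminal stock prices: S_u = 97.5, S_d = 56.25
Terminal payoffs (K − S): max(-22.5, 0) = 0, max(18.75, 0) = 18.75
Node 0 (S = 75): V_0 = e^(−0.12)·[0.6258·0.0000 + 0.3742·18.7500] = 6.2233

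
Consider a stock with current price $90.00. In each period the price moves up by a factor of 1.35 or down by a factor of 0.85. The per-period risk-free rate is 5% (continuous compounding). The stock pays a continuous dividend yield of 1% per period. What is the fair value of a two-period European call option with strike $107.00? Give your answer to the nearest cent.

Per-period risk-free factor R = e^0.05 = 1.0513; dividend-adjusted growth = e^(0.05−0.01) = 1.0408.
Risk-neutral probability p = (1.0408 − 0.85)/(1.35 − 0.85) = 0.1908/0.5000 = 0.3816
Terminal stock prices: S_uu = 164, S_ud = 103.3, S_dd = 65.02
Terminal payoffs (S − K): max(57.03, 0) = 57.03, max(-3.725, 0) = 0, max(-41.98, 0) = 0
Node u (S = 121.5): V_u = e^(−0.05)·[0.3816·57.0250 + 0.6184·0.0000] = 20.7006
Node d (S = 76.5): V_d = e^(−0.05)·[0.3816·0.0000 + 0.6184·0.0000] = 0.0000
Node 0 (S = 90): V_0 = e^(−0.05)·[0.3816·20.7006 + 0.6184·0.0000] = 7.5145

$7.51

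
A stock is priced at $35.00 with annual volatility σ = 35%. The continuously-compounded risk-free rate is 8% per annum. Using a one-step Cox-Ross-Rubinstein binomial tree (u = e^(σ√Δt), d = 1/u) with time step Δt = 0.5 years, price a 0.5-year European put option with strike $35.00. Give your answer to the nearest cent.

CRR parameters: u = e^(σ√Δt) = e^(0.35·√0.5) = 1.2808, d = 1/u = 0.7808
Per-period rate: rΔt = 0.08·0.5 = 0.04, so R = e^0.04 = 1.0408
Risk-neutral probability p = (e^0.04 − 0.7808)/(1.2808 − 0.7808) = 0.2601/0.5000 = 0.5201
Terminal stock prices: S_u = 44.83, S_d = 27.33
Terminal payoffs (K − S): max(-9.828, 0) = 0, max(7.673, 0) = 7.673
Node 0 (S = 35): V_0 = e^(−0.04)·[0.5201·0.0000 + 0.4799·7.6734] = 3.5384

$3.54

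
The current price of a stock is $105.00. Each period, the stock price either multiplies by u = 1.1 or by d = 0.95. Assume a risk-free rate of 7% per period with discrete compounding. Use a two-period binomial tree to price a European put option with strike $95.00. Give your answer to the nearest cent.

$0.01

Risk-neutral probability p = (1 + 0.07 − 0.95)/(1.1 − 0.95) = 0.1200/0.1500 = 0.8000
Terminal stock prices: S_uu = 127.1, S_ud = 109.7, S_dd = 94.76
Terminal payoffs (K − S): max(-32.05, 0) = 0, max(-14.73, 0) = 0, max(0.2375, 0) = 0.2375
Node u (S = 115.5): V_u = 1/1.07·[0.8000·0.0000 + 0.2000·0.0000] = 0.0000
Node d (S = 99.75): V_d = 1/1.07·[0.8000·0.0000 + 0.2000·0.2375] = 0.0444
Node 0 (S = 105): V_0 = 1/1.07·[0.8000·0.0000 + 0.2000·0.0444] = 0.0083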